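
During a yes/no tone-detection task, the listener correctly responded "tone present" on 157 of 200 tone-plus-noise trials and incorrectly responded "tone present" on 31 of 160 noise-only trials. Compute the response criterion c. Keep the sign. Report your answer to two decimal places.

H = 157/200 = 0.7850
FA = 31/160 = 0.1938
z(H) = z(0.7850) = 0.7892
z(FA) = z(0.1938) = -0.8640
c = −½·[z(H) + z(FA)] = −0.5 × (0.7892 + (-0.8640)) = 0.0374

c = 0.04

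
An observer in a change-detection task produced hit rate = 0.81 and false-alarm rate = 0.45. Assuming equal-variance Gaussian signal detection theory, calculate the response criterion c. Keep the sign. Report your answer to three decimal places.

c = -0.376

z(H) = 0.8779
z(FA) = -0.1257
c = −½·[z(H) + z(FA)] = −0.5 × (0.8779 + (-0.1257)) = -0.3761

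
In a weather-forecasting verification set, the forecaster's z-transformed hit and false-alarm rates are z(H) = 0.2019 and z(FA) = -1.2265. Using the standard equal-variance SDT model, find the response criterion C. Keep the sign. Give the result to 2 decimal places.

C = 0.51

c = −½·[z(H) + z(FA)] = −½·(0.2019 + (-1.2265)) = 0.5123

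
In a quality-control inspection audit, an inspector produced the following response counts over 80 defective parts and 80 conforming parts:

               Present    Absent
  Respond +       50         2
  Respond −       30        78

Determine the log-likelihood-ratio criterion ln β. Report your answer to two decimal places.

ln β = 1.87

H = 50/80 = 0.6250
FA = 2/80 = 0.0250
z(H) = 0.319
z(FA) = -1.960
ln β = −½·[z(H)² − z(FA)²] = −0.5 × (0.102 − 3.842) = 1.870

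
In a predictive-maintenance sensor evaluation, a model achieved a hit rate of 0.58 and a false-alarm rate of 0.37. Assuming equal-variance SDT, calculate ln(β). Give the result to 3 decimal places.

z(H) = 0.2019
z(FA) = -0.3319
ln β = −½·[z(H)² − z(FA)²] = −0.5 × (0.0408 − 0.1102) = 0.0347

ln β = 0.035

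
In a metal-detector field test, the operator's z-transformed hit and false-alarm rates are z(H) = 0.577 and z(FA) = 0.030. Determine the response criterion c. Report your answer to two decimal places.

c = −½·[z(H) + z(FA)] = −½·(0.577 + 0.030) = -0.3035
c < 0: the operator has a liberal response bias.

c = -0.30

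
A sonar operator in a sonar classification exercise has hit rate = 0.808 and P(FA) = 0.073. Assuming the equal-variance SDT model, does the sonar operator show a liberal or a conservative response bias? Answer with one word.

conservative

z(H) = 0.871, z(FA) = -1.454
c = −½·(z(H) + z(FA)) = 0.2915
c > 0 → conservative criterion (biased toward responding “no”).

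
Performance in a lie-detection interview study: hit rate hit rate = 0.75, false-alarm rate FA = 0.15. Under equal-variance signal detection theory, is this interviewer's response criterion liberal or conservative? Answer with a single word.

conservative

z(H) = 0.674, z(FA) = -1.036
c = −½·(z(H) + z(FA)) = 0.181
c > 0 → conservative criterion (biased toward responding “no”).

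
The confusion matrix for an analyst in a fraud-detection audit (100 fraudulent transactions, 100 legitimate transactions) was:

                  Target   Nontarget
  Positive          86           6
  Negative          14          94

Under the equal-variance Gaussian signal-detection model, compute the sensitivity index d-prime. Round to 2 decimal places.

d-prime = 2.64

H = 86/100 = 0.8600
FA = 6/100 = 0.0600
Φ⁻¹(H) = 1.080
Φ⁻¹(FA) = -1.555
d' = z(H) − z(FA) = 1.080 − (-1.555) = 2.635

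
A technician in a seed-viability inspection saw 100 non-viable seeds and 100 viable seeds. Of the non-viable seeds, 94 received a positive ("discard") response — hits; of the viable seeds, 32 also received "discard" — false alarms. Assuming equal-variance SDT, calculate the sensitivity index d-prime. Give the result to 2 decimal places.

H = 94/100 = 0.9400
FA = 32/100 = 0.3200
Φ⁻¹(H) = Φ⁻¹(0.9400) = 1.5548
Φ⁻¹(FA) = Φ⁻¹(0.3200) = -0.4677
d' = z(H) − z(FA) = 1.5548 − (-0.4677) = 2.0225

d-prime = 2.02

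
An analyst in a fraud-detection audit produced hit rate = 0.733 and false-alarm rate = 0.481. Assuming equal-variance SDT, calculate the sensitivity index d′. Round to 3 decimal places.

Φ⁻¹(0.733) = 0.6219, Φ⁻¹(0.481) = -0.0476
d' = z(H) − z(FA) = 0.6219 − (-0.0476) = 0.6695

d′ = 0.670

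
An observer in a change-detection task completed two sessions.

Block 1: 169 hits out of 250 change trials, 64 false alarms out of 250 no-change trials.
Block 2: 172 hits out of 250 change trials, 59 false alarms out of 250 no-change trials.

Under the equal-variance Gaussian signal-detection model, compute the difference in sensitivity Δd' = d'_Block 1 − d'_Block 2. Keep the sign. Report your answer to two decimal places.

Block 1: z(0.6760) = 0.457, z(0.2560) = -0.656, d' = 1.113
Block 2: z(0.6880) = 0.490, z(0.2360) = -0.719, d' = 1.209
Δd' = d'_Block 1 − d'_Block 2 = 1.113 − 1.209 = -0.096
Block 2 has the higher sensitivity.

Δd' = -0.10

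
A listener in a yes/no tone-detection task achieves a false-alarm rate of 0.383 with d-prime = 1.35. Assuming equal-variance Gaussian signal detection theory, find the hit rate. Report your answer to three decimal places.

hit rate = 0.854

z(false-alarm rate) = z(0.383) = -0.2976
z(H) = z(FA) + d' = -0.2976 + 1.35 = 1.0524
hit rate = Φ(1.0524) = 0.8537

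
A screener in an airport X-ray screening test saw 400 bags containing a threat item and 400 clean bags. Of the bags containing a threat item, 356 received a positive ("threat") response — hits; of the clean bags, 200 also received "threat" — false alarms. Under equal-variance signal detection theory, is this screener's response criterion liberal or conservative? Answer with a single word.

liberal

z(H) = 1.227, z(FA) = 0.000
c = −½·(z(H) + z(FA)) = -0.6135
c < 0 → liberal criterion (biased toward responding “yes”).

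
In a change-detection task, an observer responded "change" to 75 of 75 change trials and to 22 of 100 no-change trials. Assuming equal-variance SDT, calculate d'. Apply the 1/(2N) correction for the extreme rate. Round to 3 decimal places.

The hit rate is 75/75 = 1, so apply the 1/(2N) correction: H → 1 − 1/(2·75) = 0.99333.
z(H) = z(0.99333) = 2.4746
z(FA) = z(0.22000) = -0.7722
d' = 2.4746 − (-0.7722) = 3.2468

d' = 3.247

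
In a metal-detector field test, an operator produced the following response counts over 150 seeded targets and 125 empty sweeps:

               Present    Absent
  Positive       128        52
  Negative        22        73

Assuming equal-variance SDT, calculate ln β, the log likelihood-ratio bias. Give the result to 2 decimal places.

H = 128/150 = 0.8533
FA = 52/125 = 0.4160
z(0.8533) = 1.051, z(0.4160) = -0.212
ln β = −½·[z(H)² − z(FA)²] = −0.5 × (1.105 − 0.045) = -0.530

ln β = -0.53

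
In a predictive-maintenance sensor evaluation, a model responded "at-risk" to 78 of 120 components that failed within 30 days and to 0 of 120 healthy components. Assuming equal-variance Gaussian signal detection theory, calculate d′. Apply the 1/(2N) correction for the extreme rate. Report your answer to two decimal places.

d′ = 3.02

The false-alarm rate is 0/120 = 0, so apply the 1/(2N) correction: FA → 1/(2·120) = 0.00417.
z(H) = z(0.65000) = 0.385
z(FA) = z(0.00417) = -2.638
d' = 0.385 − (-2.638) = 3.023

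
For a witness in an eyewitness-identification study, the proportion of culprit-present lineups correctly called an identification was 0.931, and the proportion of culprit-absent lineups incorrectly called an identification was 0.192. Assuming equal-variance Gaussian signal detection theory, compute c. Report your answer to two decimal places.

c = -0.31

Φ⁻¹(H) = Φ⁻¹(0.931) = 1.4833
Φ⁻¹(FA) = Φ⁻¹(0.192) = -0.8705
c = −½·[z(H) + z(FA)] = −0.5 × (1.4833 + (-0.8705)) = -0.3064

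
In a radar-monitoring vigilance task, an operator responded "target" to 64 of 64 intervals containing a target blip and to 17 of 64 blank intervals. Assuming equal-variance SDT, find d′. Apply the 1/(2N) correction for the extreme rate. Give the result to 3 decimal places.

d′ = 3.044

The hit rate is 64/64 = 1, so apply the 1/(2N) correction: H → 1 − 1/(2·64) = 0.99219.
z(H) = z(0.99219) = 2.4177
z(FA) = z(0.26562) = -0.6261
d' = 2.4177 − (-0.6261) = 3.0438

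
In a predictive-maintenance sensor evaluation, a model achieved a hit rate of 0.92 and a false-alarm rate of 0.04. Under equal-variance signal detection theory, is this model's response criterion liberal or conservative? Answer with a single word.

z(H) = 1.405, z(FA) = -1.751
c = −½·(z(H) + z(FA)) = 0.173
c > 0 → conservative criterion (biased toward responding “no”).

conservative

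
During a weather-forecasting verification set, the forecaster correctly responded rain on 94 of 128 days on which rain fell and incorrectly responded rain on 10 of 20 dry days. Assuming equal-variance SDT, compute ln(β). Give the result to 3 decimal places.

ln β = -0.196

H = 94/128 = 0.7344
FA = 10/20 = 0.5000
Φ⁻¹(H) = Φ⁻¹(0.7344) = 0.6262
Φ⁻¹(FA) = Φ⁻¹(0.5000) = 0.0000
ln β = −½·[z(H)² − z(FA)²] = −0.5 × (0.3921 − 0.0000) = -0.19605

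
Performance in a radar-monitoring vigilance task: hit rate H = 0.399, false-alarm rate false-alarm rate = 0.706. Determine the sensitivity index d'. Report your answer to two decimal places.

z(H) = z(0.399) = -0.256
z(FA) = z(0.706) = 0.542
d' = z(H) − z(FA) = -0.256 − 0.542 = -0.798

d' = -0.80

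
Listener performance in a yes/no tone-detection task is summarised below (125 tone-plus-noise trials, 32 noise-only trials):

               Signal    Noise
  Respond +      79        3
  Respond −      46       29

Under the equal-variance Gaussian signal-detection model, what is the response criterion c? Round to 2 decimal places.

H = 79/125 = 0.6320
FA = 3/32 = 0.0938
Φ⁻¹(H) = 0.337
Φ⁻¹(FA) = -1.318
c = −½·[z(H) + z(FA)] = −0.5 × (0.337 + (-1.318)) = 0.4905
c > 0: the listener has a conservative response bias.

c = 0.49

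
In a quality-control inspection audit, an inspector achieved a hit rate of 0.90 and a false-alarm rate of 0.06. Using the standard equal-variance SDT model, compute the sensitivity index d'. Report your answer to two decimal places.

Φ⁻¹(H) = 1.2816
Φ⁻¹(FA) = -1.5548
d' = z(H) − z(FA) = 1.2816 − (-1.5548) = 2.8364

d' = 2.84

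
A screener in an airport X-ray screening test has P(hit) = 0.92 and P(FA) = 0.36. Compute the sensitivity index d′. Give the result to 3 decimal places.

Φ⁻¹(H) = Φ⁻¹(0.92) = 1.4051
Φ⁻¹(FA) = Φ⁻¹(0.36) = -0.3585
d' = z(H) − z(FA) = 1.4051 − (-0.3585) = 1.7636

d′ = 1.764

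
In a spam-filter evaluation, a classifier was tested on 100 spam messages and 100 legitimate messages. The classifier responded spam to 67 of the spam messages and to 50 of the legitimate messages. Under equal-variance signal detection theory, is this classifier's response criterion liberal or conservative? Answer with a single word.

liberal

z(H) = 0.440, z(FA) = 0.000
c = −½·(z(H) + z(FA)) = -0.220
c < 0 → liberal criterion (biased toward responding “yes”).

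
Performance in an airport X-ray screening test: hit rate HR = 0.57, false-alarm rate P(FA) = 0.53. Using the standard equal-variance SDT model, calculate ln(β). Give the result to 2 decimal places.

ln β = -0.01

z(H) = z(0.57) = 0.176
z(FA) = z(0.53) = 0.075
ln β = −½·[z(H)² − z(FA)²] = −0.5 × (0.031 − 0.006) = -0.0125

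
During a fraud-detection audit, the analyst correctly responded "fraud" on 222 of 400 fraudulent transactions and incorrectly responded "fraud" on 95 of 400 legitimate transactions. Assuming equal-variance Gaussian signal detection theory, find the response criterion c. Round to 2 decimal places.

H = 222/400 = 0.5550
FA = 95/400 = 0.2375
Φ⁻¹(H) = 0.1383
Φ⁻¹(FA) = -0.7144
c = −½·[z(H) + z(FA)] = −0.5 × (0.1383 + (-0.7144)) = 0.28805
c > 0: the analyst has a conservative response bias.

c = 0.29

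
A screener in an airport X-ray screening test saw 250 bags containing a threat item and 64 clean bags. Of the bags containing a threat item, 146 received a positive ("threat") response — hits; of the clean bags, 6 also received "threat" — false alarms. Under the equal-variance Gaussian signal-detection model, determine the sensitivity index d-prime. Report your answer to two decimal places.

d-prime = 1.53

H = 146/250 = 0.5840
FA = 6/64 = 0.0938
Φ⁻¹(H) = 0.2121
Φ⁻¹(FA) = -1.3177
d' = z(H) − z(FA) = 0.2121 − (-1.3177) = 1.5298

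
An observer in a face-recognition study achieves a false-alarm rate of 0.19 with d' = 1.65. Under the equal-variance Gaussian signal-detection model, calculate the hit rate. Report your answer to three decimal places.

z(false-alarm rate) = z(0.19) = -0.8779
z(H) = z(FA) + d' = -0.8779 + 1.65 = 0.7721
hit rate = Φ(0.7721) = 0.7800

hit rate = 0.780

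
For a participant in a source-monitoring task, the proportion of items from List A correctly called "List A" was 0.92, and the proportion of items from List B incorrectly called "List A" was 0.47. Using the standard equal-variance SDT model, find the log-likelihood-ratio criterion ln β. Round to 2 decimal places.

ln β = -0.98

z(H) = z(0.92) = 1.405
z(FA) = z(0.47) = -0.075
ln β = −½·[z(H)² − z(FA)²] = −0.5 × (1.974 − 0.006) = -0.984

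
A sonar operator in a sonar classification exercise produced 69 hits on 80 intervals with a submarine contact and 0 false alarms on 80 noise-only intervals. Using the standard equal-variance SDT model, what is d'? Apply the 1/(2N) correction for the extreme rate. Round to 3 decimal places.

d' = 3.589

The false-alarm rate is 0/80 = 0, so apply the 1/(2N) correction: FA → 1/(2·80) = 0.00625.
z(H) = z(0.86250) = 1.0916
z(FA) = z(0.00625) = -2.4977
d' = 1.0916 − (-2.4977) = 3.5893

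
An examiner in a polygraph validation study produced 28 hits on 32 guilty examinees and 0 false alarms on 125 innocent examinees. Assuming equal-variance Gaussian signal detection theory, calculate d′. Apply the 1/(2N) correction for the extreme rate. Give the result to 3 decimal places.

d′ = 3.802

The false-alarm rate is 0/125 = 0, so apply the 1/(2N) correction: FA → 1/(2·125) = 0.00400.
z(H) = z(0.87500) = 1.1503
z(FA) = z(0.00400) = -2.6521
d' = 1.1503 − (-2.6521) = 3.8024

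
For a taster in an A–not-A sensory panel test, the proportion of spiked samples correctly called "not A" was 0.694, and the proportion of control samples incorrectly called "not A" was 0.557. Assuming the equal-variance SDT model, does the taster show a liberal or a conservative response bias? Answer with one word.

z(H) = 0.507, z(FA) = 0.143
c = −½·(z(H) + z(FA)) = -0.325
c < 0 → liberal criterion (biased toward responding “yes”).

liberal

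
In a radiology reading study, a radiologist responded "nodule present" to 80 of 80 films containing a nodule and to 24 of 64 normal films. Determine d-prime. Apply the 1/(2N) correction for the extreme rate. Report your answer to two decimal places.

d-prime = 2.82

The hit rate is 80/80 = 1, so apply the 1/(2N) correction: H → 1 − 1/(2·80) = 0.99375.
z(H) = z(0.99375) = 2.498
z(FA) = z(0.37500) = -0.319
d' = 2.498 − (-0.319) = 2.817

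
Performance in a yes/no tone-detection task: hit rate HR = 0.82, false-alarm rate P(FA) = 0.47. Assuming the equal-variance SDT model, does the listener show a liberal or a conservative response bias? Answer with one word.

z(H) = 0.915, z(FA) = -0.075
c = −½·(z(H) + z(FA)) = -0.420
c < 0 → liberal criterion (biased toward responding “yes”).

liberal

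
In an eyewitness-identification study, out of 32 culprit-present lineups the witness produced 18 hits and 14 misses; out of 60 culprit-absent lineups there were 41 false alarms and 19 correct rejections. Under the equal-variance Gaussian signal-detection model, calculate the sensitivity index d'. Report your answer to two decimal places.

d' = -0.32

H = 18/32 = 0.5625
FA = 41/60 = 0.6833
z(H) = z(0.5625) = 0.1573
z(FA) = z(0.6833) = 0.4769
d' = z(H) − z(FA) = 0.1573 − 0.4769 = -0.3196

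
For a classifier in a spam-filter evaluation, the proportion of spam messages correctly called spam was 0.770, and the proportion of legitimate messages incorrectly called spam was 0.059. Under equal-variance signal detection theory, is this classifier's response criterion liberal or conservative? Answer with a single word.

z(H) = 0.739, z(FA) = -1.563
c = −½·(z(H) + z(FA)) = 0.412
c > 0 → conservative criterion (biased toward responding “no”).

conservative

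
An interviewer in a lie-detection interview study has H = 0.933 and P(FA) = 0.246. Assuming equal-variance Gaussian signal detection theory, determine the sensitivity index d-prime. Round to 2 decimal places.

d-prime = 2.19

Φ⁻¹(H) = Φ⁻¹(0.933) = 1.4985
Φ⁻¹(FA) = Φ⁻¹(0.246) = -0.6871
d' = z(H) − z(FA) = 1.4985 − (-0.6871) = 2.1856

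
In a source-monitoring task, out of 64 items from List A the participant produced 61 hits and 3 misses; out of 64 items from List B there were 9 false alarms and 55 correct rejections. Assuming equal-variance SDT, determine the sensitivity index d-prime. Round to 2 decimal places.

d-prime = 2.75

H = 61/64 = 0.9531
FA = 9/64 = 0.1406
z(H) = 1.6757
z(FA) = -1.0776
d' = z(H) − z(FA) = 1.6757 − (-1.0776) = 2.7533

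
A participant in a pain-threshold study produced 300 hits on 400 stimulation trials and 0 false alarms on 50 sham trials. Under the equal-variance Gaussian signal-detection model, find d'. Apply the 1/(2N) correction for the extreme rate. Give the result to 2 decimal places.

d' = 3.00

The false-alarm rate is 0/50 = 0, so apply the 1/(2N) correction: FA → 1/(2·50) = 0.01000.
z(H) = z(0.75000) = 0.674
z(FA) = z(0.01000) = -2.326
d' = 0.674 − (-2.326) = 3.000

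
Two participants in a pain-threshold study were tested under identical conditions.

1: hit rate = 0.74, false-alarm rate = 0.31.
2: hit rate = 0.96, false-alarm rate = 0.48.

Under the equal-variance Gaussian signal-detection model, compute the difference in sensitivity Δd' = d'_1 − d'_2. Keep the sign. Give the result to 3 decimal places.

1: z(0.74) = 0.6433, z(0.31) = -0.4959, d' = 1.1392
2: z(0.96) = 1.7507, z(0.48) = -0.0502, d' = 1.8009
Δd' = d'_1 − d'_2 = 1.1392 − 1.8009 = -0.6617
2 has the higher sensitivity.

Δd' = -0.662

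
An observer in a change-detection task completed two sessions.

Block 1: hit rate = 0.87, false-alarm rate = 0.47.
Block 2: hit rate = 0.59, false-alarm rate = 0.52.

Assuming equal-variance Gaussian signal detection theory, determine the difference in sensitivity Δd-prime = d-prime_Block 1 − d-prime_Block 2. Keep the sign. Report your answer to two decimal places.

Δd-prime = 1.02

Block 1: z(0.87) = 1.126, z(0.47) = -0.075, d' = 1.201
Block 2: z(0.59) = 0.228, z(0.52) = 0.050, d' = 0.178
Δd' = d'_Block 1 − d'_Block 2 = 1.201 − 0.178 = 1.023
Block 1 has the higher sensitivity.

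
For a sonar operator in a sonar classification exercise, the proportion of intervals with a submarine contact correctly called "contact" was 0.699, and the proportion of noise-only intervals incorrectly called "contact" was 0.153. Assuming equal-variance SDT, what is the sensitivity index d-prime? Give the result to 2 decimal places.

d-prime = 1.55

z(H) = 0.5215
z(FA) = -1.0237
d' = z(H) − z(FA) = 0.5215 − (-1.0237) = 1.5452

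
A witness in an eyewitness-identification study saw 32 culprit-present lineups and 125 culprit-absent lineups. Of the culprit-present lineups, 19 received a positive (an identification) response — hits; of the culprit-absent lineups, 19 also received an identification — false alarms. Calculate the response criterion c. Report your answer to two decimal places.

c = 0.40

H = 19/32 = 0.5938
FA = 19/125 = 0.1520
z(0.5938) = 0.237, z(0.1520) = -1.028
c = −½·[z(H) + z(FA)] = −0.5 × (0.237 + (-1.028)) = 0.3955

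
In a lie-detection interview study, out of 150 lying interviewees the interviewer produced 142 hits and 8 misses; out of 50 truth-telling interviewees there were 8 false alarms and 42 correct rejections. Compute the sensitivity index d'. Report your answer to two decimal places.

d' = 2.61

H = 142/150 = 0.9467
FA = 8/50 = 0.1600
z(H) = 1.6137
z(FA) = -0.9945
d' = z(H) − z(FA) = 1.6137 − (-0.9945) = 2.6082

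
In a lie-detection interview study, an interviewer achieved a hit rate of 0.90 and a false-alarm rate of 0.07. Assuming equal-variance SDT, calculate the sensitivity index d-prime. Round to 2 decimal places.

d-prime = 2.76

z(H) = z(0.90) = 1.282
z(FA) = z(0.07) = -1.476
d' = z(H) − z(FA) = 1.282 − (-1.476) = 2.758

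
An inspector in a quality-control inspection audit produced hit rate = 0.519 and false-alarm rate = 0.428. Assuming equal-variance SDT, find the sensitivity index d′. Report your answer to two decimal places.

z(H) = 0.0476
z(FA) = -0.1815
d' = z(H) − z(FA) = 0.0476 − (-0.1815) = 0.2291

d′ = 0.23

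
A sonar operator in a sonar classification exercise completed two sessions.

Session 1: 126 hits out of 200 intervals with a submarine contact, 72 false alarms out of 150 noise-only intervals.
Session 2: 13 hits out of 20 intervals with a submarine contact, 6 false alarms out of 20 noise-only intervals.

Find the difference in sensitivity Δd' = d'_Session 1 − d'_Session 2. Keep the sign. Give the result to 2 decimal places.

Session 1: z(0.6300) = 0.332, z(0.4800) = -0.050, d' = 0.382
Session 2: z(0.6500) = 0.385, z(0.3000) = -0.524, d' = 0.909
Δd' = d'_Session 1 − d'_Session 2 = 0.382 − 0.909 = -0.527
Session 2 has the higher sensitivity.

Δd' = -0.53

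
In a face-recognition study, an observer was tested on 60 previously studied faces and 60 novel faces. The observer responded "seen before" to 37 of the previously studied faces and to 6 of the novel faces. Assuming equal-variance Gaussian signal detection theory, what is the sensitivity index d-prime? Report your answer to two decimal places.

d-prime = 1.58

H = 37/60 = 0.6167
FA = 6/60 = 0.1000
z(H) = 0.2968
z(FA) = -1.2816
d' = z(H) − z(FA) = 0.2968 − (-1.2816) = 1.5784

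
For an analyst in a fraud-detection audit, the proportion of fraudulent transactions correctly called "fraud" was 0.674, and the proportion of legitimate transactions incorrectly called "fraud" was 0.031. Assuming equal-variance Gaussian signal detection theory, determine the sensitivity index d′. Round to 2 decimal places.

z(0.674) = 0.451, z(0.031) = -1.866
d' = z(H) − z(FA) = 0.451 − (-1.866) = 2.317

d′ = 2.32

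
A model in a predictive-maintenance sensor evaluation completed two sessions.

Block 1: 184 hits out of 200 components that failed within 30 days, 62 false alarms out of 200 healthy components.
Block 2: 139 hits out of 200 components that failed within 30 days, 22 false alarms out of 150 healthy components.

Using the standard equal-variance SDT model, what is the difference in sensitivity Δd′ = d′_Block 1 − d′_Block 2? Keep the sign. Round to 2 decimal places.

Block 1: z(0.9200) = 1.405, z(0.3100) = -0.496, d' = 1.901
Block 2: z(0.6950) = 0.510, z(0.1467) = -1.051, d' = 1.561
Δd' = d'_Block 1 − d'_Block 2 = 1.901 − 1.561 = 0.340
Block 1 has the higher sensitivity.

Δd′ = 0.34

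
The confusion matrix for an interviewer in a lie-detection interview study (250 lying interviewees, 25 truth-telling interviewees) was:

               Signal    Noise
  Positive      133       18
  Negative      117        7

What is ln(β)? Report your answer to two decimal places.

ln β = 0.17

H = 133/250 = 0.5320
FA = 18/25 = 0.7200
Φ⁻¹(0.5320) = 0.080, Φ⁻¹(0.7200) = 0.583
ln β = −½·[z(H)² − z(FA)²] = −0.5 × (0.006 − 0.340) = 0.167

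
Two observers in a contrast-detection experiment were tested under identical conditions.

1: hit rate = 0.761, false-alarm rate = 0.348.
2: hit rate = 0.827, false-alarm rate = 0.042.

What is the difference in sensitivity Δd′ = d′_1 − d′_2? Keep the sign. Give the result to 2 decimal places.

Δd′ = -1.57

1: z(0.761) = 0.710, z(0.348) = -0.391, d' = 1.101
2: z(0.827) = 0.942, z(0.042) = -1.728, d' = 2.670
Δd' = d'_1 − d'_2 = 1.101 − 2.670 = -1.569
2 has the higher sensitivity.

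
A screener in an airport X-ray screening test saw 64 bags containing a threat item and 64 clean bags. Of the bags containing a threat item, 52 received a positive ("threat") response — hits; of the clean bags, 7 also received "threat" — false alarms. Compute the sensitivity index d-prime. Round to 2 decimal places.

H = 52/64 = 0.8125
FA = 7/64 = 0.1094
z(0.8125) = 0.8871, z(0.1094) = -1.2297
d' = z(H) − z(FA) = 0.8871 − (-1.2297) = 2.1168

d-prime = 2.12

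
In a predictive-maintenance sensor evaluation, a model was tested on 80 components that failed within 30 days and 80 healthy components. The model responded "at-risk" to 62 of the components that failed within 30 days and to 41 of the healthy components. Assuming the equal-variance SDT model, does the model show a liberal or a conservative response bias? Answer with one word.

liberal

z(H) = 0.755, z(FA) = 0.031
c = −½·(z(H) + z(FA)) = -0.393
c < 0 → liberal criterion (biased toward responding “yes”).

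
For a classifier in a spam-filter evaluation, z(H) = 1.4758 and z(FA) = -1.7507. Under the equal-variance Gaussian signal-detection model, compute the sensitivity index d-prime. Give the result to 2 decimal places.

d' = z(H) − z(FA) = 1.4758 − (-1.7507) = 3.2265

d-prime = 3.23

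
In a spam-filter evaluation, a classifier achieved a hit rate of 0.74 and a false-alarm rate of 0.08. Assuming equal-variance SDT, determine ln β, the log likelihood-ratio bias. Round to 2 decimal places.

ln β = 0.78

z(H) = z(0.74) = 0.643
z(FA) = z(0.08) = -1.405
ln β = −½·[z(H)² − z(FA)²] = −0.5 × (0.413 − 1.974) = 0.7805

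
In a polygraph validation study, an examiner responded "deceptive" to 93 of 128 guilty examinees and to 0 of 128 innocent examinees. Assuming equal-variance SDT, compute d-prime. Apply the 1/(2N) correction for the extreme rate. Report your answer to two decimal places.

d-prime = 3.26

The false-alarm rate is 0/128 = 0, so apply the 1/(2N) correction: FA → 1/(2·128) = 0.00391.
z(H) = z(0.72656) = 0.602
z(FA) = z(0.00391) = -2.660
d' = 0.602 − (-2.660) = 3.262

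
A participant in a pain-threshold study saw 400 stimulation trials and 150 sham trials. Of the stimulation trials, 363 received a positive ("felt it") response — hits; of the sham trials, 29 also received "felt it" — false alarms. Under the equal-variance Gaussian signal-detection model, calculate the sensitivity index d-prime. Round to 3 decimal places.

H = 363/400 = 0.9075
FA = 29/150 = 0.1933
z(0.9075) = 1.3255, z(0.1933) = -0.8658
d' = z(H) − z(FA) = 1.3255 − (-0.8658) = 2.1913

d-prime = 2.191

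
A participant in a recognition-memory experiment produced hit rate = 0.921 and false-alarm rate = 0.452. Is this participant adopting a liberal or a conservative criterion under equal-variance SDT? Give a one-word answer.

liberal

z(H) = 1.412, z(FA) = -0.121
c = −½·(z(H) + z(FA)) = -0.6455
c < 0 → liberal criterion (biased toward responding “yes”).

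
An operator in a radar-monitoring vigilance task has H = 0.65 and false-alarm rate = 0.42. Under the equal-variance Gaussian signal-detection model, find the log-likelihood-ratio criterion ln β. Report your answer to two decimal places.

z(H) = z(0.65) = 0.385
z(FA) = z(0.42) = -0.202
ln β = −½·[z(H)² − z(FA)²] = −0.5 × (0.148 − 0.041) = -0.0535

ln β = -0.05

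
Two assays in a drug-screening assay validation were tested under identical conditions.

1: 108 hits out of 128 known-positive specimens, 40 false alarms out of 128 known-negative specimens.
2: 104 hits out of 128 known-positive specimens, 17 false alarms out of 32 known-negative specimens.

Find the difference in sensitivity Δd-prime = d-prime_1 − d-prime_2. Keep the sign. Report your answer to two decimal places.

1: z(0.8438) = 1.010, z(0.3125) = -0.489, d' = 1.499
2: z(0.8125) = 0.887, z(0.5312) = 0.078, d' = 0.809
Δd' = d'_1 − d'_2 = 1.499 − 0.809 = 0.690
1 has the higher sensitivity.

Δd-prime = 0.69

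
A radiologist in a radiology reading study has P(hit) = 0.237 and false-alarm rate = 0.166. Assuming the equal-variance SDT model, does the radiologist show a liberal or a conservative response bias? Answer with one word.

z(H) = -0.716, z(FA) = -0.970
c = −½·(z(H) + z(FA)) = 0.843
c > 0 → conservative criterion (biased toward responding “no”).

conservative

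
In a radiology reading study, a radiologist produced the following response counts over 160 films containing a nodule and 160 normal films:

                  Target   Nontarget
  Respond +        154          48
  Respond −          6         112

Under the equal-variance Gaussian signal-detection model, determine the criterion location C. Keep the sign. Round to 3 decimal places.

H = 154/160 = 0.9625
FA = 48/160 = 0.3000
z(H) = 1.7805
z(FA) = -0.5244
c = −½·[z(H) + z(FA)] = −0.5 × (1.7805 + (-0.5244)) = -0.62805

C = -0.628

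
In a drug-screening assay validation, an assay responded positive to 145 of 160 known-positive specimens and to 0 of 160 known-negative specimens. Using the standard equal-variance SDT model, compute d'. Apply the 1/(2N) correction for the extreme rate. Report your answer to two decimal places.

d' = 4.05

The false-alarm rate is 0/160 = 0, so apply the 1/(2N) correction: FA → 1/(2·160) = 0.00313.
z(H) = z(0.90625) = 1.318
z(FA) = z(0.00313) = -2.734
d' = 1.318 − (-2.734) = 4.052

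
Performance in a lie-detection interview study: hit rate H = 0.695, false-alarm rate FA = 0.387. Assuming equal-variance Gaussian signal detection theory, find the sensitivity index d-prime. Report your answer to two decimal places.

d-prime = 0.80

Φ⁻¹(0.695) = 0.5101, Φ⁻¹(0.387) = -0.2871
d' = z(H) − z(FA) = 0.5101 − (-0.2871) = 0.7972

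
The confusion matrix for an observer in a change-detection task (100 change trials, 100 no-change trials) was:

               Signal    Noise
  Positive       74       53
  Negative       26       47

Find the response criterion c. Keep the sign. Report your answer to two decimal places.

c = -0.36

H = 74/100 = 0.7400
FA = 53/100 = 0.5300
Φ⁻¹(H) = Φ⁻¹(0.7400) = 0.6433
Φ⁻¹(FA) = Φ⁻¹(0.5300) = 0.0753
c = −½·[z(H) + z(FA)] = −0.5 × (0.6433 + 0.0753) = -0.3593
c < 0: the observer has a liberal response bias.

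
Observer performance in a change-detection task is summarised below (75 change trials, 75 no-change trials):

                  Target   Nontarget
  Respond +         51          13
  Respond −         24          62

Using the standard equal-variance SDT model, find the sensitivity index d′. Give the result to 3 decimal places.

d′ = 1.409

H = 51/75 = 0.6800
FA = 13/75 = 0.1733
z(H) = z(0.6800) = 0.4677
z(FA) = z(0.1733) = -0.9412
d' = z(H) − z(FA) = 0.4677 − (-0.9412) = 1.4089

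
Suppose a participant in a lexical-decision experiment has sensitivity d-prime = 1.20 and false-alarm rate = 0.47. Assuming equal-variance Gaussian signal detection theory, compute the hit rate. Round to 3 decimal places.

z(false-alarm rate) = z(0.47) = -0.0753
z(H) = z(FA) + d' = -0.0753 + 1.20 = 1.1247
hit rate = Φ(1.1247) = 0.8696

hit rate = 0.870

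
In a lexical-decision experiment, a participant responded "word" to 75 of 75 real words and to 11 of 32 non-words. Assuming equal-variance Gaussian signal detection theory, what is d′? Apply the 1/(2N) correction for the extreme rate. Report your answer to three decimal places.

The hit rate is 75/75 = 1, so apply the 1/(2N) correction: H → 1 − 1/(2·75) = 0.99333.
z(H) = z(0.99333) = 2.4746
z(FA) = z(0.34375) = -0.4023
d' = 2.4746 − (-0.4023) = 2.8769

d′ = 2.877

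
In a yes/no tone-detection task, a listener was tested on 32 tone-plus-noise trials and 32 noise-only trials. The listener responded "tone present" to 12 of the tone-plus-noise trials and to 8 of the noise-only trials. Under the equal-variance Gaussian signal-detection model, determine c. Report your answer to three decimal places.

H = 12/32 = 0.3750
FA = 8/32 = 0.2500
z(H) = -0.3186
z(FA) = -0.6745
c = −½·[z(H) + z(FA)] = −0.5 × (-0.3186 + (-0.6745)) = 0.49655
c > 0: the listener has a conservative response bias.

c = 0.497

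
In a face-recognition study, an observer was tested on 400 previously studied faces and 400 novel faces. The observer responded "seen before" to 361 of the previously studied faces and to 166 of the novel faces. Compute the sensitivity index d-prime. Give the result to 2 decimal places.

d-prime = 1.51

H = 361/400 = 0.9025
FA = 166/400 = 0.4150
z(0.9025) = 1.296, z(0.4150) = -0.215
d' = z(H) − z(FA) = 1.296 − (-0.215) = 1.511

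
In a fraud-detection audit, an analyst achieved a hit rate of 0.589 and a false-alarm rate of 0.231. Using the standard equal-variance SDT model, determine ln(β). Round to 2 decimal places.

z(H) = z(0.589) = 0.225
z(FA) = z(0.231) = -0.736
ln β = −½·[z(H)² − z(FA)²] = −0.5 × (0.051 − 0.542) = 0.2455

ln β = 0.25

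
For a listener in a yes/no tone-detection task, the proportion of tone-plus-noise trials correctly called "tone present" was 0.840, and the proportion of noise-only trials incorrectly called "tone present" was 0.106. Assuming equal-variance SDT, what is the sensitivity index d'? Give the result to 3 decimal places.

d' = 2.243

z(H) = z(0.840) = 0.9945
z(FA) = z(0.106) = -1.2481
d' = z(H) − z(FA) = 0.9945 − (-1.2481) = 2.2426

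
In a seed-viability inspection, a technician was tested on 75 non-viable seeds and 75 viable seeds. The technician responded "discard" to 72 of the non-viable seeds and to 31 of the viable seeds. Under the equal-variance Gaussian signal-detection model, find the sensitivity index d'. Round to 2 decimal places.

H = 72/75 = 0.9600
FA = 31/75 = 0.4133
z(0.9600) = 1.7507, z(0.4133) = -0.2191
d' = z(H) − z(FA) = 1.7507 − (-0.2191) = 1.9698

d' = 1.97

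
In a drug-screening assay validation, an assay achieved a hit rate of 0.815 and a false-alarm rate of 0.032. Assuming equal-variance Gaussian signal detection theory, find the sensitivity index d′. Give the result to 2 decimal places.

Φ⁻¹(H) = Φ⁻¹(0.815) = 0.8965
Φ⁻¹(FA) = Φ⁻¹(0.032) = -1.8522
d' = z(H) − z(FA) = 0.8965 − (-1.8522) = 2.7487

d′ = 2.75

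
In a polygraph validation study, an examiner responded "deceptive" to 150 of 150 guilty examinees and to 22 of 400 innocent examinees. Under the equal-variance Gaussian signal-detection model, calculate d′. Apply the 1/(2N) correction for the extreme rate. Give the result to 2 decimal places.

The hit rate is 150/150 = 1, so apply the 1/(2N) correction: H → 1 − 1/(2·150) = 0.99667.
z(H) = z(0.99667) = 2.713
z(FA) = z(0.05500) = -1.598
d' = 2.713 − (-1.598) = 4.311

d′ = 4.31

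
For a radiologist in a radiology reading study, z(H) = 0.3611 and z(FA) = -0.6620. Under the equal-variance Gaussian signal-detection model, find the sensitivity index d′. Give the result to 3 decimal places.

d′ = 1.023

d' = z(H) − z(FA) = 0.3611 − (-0.6620) = 1.0231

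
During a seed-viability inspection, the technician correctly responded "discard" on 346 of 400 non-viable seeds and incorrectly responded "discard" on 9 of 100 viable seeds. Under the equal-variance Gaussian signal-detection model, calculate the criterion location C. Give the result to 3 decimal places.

C = 0.119

H = 346/400 = 0.8650
FA = 9/100 = 0.0900
Φ⁻¹(H) = Φ⁻¹(0.8650) = 1.1031
Φ⁻¹(FA) = Φ⁻¹(0.0900) = -1.3408
c = −½·[z(H) + z(FA)] = −0.5 × (1.1031 + (-1.3408)) = 0.11885
c > 0: the technician has a conservative response bias.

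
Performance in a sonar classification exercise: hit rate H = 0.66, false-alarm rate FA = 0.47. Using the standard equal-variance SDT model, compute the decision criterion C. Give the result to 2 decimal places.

z(H) = z(0.66) = 0.412
z(FA) = z(0.47) = -0.075
c = −½·[z(H) + z(FA)] = −0.5 × (0.412 + (-0.075)) = -0.1685

C = -0.17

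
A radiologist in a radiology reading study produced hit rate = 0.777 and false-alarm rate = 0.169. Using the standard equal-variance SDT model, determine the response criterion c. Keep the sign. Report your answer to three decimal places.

z(0.777) = 0.7621, z(0.169) = -0.9581
c = −½·[z(H) + z(FA)] = −0.5 × (0.7621 + (-0.9581)) = 0.0980
c > 0: the radiologist has a conservative response bias.

c = 0.098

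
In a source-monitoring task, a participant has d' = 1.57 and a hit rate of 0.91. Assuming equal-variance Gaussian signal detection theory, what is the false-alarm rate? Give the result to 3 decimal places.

false-alarm rate = 0.409

z(hit rate) = z(0.91) = 1.3408
z(FA) = z(H) − d' = 1.3408 − 1.57 = -0.2292
false-alarm rate = Φ(-0.2292) = 0.4094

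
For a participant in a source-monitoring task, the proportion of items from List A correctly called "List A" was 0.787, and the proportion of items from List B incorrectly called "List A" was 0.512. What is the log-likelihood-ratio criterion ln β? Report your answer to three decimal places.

z(H) = z(0.787) = 0.7961
z(FA) = z(0.512) = 0.0301
ln β = −½·[z(H)² − z(FA)²] = −0.5 × (0.6338 − 0.0009) = -0.31645

ln β = -0.316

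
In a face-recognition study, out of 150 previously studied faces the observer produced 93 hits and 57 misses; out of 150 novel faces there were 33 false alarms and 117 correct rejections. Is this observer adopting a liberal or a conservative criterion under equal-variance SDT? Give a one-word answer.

conservative

z(H) = 0.305, z(FA) = -0.772
c = −½·(z(H) + z(FA)) = 0.2335
c > 0 → conservative criterion (biased toward responding “no”).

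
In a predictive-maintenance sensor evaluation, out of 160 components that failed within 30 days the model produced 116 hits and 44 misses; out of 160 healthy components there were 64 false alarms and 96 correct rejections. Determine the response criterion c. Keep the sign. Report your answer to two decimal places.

H = 116/160 = 0.7250
FA = 64/160 = 0.4000
z(H) = 0.598
z(FA) = -0.253
c = −½·[z(H) + z(FA)] = −0.5 × (0.598 + (-0.253)) = -0.1725

c = -0.17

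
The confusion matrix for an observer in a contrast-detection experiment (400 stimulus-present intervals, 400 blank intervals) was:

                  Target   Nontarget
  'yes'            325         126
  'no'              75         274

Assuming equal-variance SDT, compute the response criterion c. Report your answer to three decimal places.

H = 325/400 = 0.8125
FA = 126/400 = 0.3150
z(H) = z(0.8125) = 0.8871
z(FA) = z(0.3150) = -0.4817
c = −½·[z(H) + z(FA)] = −0.5 × (0.8871 + (-0.4817)) = -0.2027
c < 0: the observer has a liberal response bias.

c = -0.203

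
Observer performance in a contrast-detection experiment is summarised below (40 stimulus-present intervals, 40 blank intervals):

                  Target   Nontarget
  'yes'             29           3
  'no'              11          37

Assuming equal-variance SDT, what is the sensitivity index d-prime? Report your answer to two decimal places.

d-prime = 2.04

H = 29/40 = 0.7250
FA = 3/40 = 0.0750
z(H) = z(0.7250) = 0.598
z(FA) = z(0.0750) = -1.440
d' = z(H) − z(FA) = 0.598 − (-1.440) = 2.038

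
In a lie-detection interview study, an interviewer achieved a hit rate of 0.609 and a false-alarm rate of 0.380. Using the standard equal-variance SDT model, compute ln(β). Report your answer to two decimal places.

z(H) = 0.277
z(FA) = -0.305
ln β = −½·[z(H)² − z(FA)²] = −0.5 × (0.077 − 0.093) = 0.008

ln β = 0.01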